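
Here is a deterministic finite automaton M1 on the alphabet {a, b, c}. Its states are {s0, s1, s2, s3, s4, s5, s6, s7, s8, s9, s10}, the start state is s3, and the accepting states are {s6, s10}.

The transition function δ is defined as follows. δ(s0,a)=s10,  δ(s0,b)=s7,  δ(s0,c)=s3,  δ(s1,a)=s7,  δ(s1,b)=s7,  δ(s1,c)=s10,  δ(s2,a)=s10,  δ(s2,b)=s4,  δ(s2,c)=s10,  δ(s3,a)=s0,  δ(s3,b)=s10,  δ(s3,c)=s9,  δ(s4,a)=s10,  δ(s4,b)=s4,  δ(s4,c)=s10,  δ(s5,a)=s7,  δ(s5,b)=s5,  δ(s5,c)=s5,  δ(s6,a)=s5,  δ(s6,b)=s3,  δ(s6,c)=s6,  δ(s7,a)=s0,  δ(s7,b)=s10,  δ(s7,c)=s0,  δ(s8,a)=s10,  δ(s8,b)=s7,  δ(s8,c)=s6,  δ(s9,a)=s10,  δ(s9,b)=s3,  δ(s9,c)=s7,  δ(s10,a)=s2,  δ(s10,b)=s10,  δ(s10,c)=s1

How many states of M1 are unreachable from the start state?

BFS from s3 reaches {s0, s1, s2, s3, s4, s7, s9, s10}; the 3 state(s) s5, s6, s8 are never visited.

3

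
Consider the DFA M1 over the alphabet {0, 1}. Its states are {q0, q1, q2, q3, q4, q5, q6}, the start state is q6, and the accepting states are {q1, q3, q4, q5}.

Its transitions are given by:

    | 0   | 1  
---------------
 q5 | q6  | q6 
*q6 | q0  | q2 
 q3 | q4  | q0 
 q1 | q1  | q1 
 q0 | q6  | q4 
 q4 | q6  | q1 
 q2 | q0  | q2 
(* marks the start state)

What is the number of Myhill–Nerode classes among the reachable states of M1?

4

States {q3,q5} cannot be reached from the start state, so discard them.
P0 = {q1,q4} | {q0,q2,q6}.
Refine {q1,q4} on symbol 0: members go to different blocks, giving {q1} and {q4}.
Refine {q0,q2,q6} on symbol 1: members go to different blocks, giving {q2,q6} and {q0}.
No further refinement is possible. Final partition (4 blocks): {q1} | {q2,q6} | {q4} | {q0}.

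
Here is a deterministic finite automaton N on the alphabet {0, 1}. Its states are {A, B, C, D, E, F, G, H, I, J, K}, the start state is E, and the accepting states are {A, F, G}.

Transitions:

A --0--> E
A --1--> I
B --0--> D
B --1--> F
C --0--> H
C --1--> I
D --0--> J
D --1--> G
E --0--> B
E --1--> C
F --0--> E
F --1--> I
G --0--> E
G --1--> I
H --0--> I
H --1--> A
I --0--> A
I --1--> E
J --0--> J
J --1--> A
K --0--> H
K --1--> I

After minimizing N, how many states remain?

6

States {K} cannot be reached from the start state, so discard them.
Start with accepting vs non-accepting: {A,F,G} | {B,C,D,E,H,I,J}.
Refine {B,C,D,E,H,I,J} on symbol 0: members go to different blocks, giving {B,C,D,E,H,J} and {I}.
On input 0, block {B,C,D,E,H,J} splits into {B,C,D,E,J} and {H}.
Split {B,C,D,E,J} by δ(·,0) → {B,D,E,J} and {C}.
Split {B,D,E,J} by δ(·,1) → {B,D,J} and {E}.
The partition is now stable with 6 blocks: {A,F,G} | {B,D,J} | {I} | {H} | {C} | {E}.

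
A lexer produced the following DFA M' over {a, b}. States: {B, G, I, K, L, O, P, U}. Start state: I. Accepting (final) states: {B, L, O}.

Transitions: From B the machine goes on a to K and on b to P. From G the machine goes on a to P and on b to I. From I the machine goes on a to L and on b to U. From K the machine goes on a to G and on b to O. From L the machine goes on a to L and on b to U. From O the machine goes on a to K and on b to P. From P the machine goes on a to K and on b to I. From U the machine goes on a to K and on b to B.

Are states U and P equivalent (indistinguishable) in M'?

No

Every state is reachable, so we keep all 8.
Start with accepting vs non-accepting: {B,L,O} | {G,I,K,P,U}.
Split {B,L,O} by δ(·,a) → {B,O} and {L}.
Refine {G,I,K,P,U} on symbol a: members go to different blocks, giving {G,K,P,U} and {I}.
Split {G,K,P,U} by δ(·,b) → {K,U} and {G,P}.
Split {K,U} by δ(·,a) → {U} and {K}.
On input a, block {G,P} splits into {P} and {G}.
The partition is now stable with 7 blocks: {B,O} | {U} | {L} | {I} | {P} | {K} | {G}.
U and P end up in different blocks, so they are distinguishable. For instance, the string 'b' is accepted from only U.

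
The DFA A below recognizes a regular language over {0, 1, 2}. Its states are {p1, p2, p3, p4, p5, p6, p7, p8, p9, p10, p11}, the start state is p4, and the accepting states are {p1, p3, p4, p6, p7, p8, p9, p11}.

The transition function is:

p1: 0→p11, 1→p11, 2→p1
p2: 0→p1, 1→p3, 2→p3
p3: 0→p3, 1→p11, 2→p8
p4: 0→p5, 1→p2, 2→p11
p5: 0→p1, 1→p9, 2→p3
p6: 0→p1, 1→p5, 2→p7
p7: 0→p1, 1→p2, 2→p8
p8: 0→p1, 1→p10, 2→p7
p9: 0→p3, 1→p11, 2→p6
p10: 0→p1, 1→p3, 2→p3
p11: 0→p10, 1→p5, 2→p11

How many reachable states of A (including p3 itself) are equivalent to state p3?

2

Initial partition by acceptance: {p1,p3,p4,p6,p7,p8,p9,p11} | {p2,p5,p10}.
On input 0, block {p1,p3,p4,p6,p7,p8,p9,p11} splits into {p1,p3,p6,p7,p8,p9} and {p4,p11}.
Split {p1,p3,p6,p7,p8,p9} by δ(·,0) → {p3,p6,p7,p8,p9} and {p1}.
On input 0, block {p3,p6,p7,p8,p9} splits into {p6,p7,p8} and {p3,p9}.
Stable partition: {p6,p7,p8} | {p2,p5,p10} | {p4,p11} | {p1} | {p3,p9} — 5 equivalence classes.
State p3 belongs to the block {p3,p9}, which has 2 states.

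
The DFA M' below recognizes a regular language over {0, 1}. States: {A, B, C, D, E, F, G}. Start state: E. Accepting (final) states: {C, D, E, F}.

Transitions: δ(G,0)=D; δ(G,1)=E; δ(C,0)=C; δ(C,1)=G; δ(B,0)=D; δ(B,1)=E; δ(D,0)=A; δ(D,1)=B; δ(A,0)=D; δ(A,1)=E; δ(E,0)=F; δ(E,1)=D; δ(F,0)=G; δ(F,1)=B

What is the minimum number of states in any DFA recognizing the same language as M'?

First remove the unreachable states {C}; 6 states remain.
P0 = {D,E,F} | {A,B,G}.
Refine {D,E,F} on symbol 0: members go to different blocks, giving {D,F} and {E}.
The partition is now stable with 3 blocks: {D,F} | {A,B,G} | {E}.

3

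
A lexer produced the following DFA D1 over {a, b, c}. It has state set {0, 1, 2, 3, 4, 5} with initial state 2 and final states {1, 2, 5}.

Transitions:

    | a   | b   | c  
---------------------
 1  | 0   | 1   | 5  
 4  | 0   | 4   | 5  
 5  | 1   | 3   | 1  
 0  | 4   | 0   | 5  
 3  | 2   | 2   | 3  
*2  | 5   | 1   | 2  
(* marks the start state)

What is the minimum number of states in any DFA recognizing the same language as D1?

Every state is reachable, so we keep all 6.
Initial partition by acceptance: {1,2,5} | {0,3,4}.
Refine {1,2,5} on symbol a: members go to different blocks, giving {2,5} and {1}.
Split {2,5} by δ(·,a) → {2} and {5}.
Refine {0,3,4} on symbol a: members go to different blocks, giving {0,4} and {3}.
Stable partition: {2} | {0,4} | {1} | {5} | {3} — 5 equivalence classes.

5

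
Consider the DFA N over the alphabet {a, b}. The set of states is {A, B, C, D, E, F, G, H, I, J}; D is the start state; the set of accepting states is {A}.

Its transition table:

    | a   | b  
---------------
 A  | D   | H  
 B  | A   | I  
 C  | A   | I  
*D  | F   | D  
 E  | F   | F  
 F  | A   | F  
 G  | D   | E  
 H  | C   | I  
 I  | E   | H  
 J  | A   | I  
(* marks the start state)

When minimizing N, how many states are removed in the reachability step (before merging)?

BFS from D reaches {A, C, D, E, F, H, I}; the 3 state(s) B, G, J are never visited.

3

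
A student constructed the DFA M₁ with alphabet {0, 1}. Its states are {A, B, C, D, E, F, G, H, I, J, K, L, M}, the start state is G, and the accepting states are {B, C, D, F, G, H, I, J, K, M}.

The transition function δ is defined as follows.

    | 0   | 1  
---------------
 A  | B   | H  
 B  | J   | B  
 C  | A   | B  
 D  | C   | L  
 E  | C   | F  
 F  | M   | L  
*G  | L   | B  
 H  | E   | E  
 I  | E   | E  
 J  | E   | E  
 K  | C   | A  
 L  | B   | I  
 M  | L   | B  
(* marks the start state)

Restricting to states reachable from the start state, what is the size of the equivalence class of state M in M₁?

3

Reachable states from the start: {A,B,C,E,F,G,H,I,J,L,M}. Unreachable: {D,K} — drop them.
P0 = {B,C,F,G,H,I,J,M} | {A,E,L}.
On input 0, block {B,C,F,G,H,I,J,M} splits into {C,G,H,I,J,M} and {B,F}.
On input 1, block {C,G,H,I,J,M} splits into {C,G,M} and {H,I,J}.
Refine {A,E,L} on symbol 0: members go to different blocks, giving {A,L} and {E}.
Split {B,F} by δ(·,0) → {B} and {F}.
Stable partition: {C,G,M} | {A,L} | {B} | {H,I,J} | {E} | {F} — 6 equivalence classes.
State M belongs to the block {C,G,M}, which has 3 states.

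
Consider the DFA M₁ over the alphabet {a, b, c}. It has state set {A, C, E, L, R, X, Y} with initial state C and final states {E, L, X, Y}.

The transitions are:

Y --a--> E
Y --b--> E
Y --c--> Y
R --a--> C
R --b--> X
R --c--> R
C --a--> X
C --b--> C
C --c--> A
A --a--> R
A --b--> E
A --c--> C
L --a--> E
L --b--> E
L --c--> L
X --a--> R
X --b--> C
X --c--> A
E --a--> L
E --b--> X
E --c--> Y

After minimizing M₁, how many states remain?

6

Start with accepting vs non-accepting: {E,L,X,Y} | {A,C,R}.
Split {E,L,X,Y} by δ(·,a) → {E,L,Y} and {X}.
Split {E,L,Y} by δ(·,b) → {L,Y} and {E}.
Refine {A,C,R} on symbol a: members go to different blocks, giving {A,R} and {C}.
On input a, block {A,R} splits into {A} and {R}.
Stable partition: {L,Y} | {A} | {X} | {E} | {C} | {R} — 6 equivalence classes.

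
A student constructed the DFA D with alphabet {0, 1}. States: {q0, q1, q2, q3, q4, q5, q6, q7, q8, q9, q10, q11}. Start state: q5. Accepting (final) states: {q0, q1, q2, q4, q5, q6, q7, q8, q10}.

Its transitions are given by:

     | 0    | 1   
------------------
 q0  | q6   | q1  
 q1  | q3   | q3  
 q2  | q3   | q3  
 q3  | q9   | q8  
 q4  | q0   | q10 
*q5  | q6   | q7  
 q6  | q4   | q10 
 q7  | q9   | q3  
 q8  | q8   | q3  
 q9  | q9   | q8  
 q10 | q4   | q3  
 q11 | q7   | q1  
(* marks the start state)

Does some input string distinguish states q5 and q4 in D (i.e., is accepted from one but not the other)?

Yes

States {q2,q11} cannot be reached from the start state, so discard them.
Initial partition by acceptance: {q0,q1,q4,q5,q6,q7,q8,q10} | {q3,q9}.
Split {q0,q1,q4,q5,q6,q7,q8,q10} by δ(·,0) → {q0,q4,q5,q6,q8,q10} and {q1,q7}.
Refine {q0,q4,q5,q6,q8,q10} on symbol 1: members go to different blocks, giving {q0,q5} and {q4,q6} and {q8,q10}.
Refine {q4,q6} on symbol 0: members go to different blocks, giving {q4} and {q6}.
Split {q8,q10} by δ(·,0) → {q8} and {q10}.
Stable partition: {q0,q5} | {q3,q9} | {q1,q7} | {q4} | {q8} | {q6} | {q10} — 7 equivalence classes.
q5 and q4 end up in different blocks, so they are distinguishable. For instance, the string '10' is accepted from only q4.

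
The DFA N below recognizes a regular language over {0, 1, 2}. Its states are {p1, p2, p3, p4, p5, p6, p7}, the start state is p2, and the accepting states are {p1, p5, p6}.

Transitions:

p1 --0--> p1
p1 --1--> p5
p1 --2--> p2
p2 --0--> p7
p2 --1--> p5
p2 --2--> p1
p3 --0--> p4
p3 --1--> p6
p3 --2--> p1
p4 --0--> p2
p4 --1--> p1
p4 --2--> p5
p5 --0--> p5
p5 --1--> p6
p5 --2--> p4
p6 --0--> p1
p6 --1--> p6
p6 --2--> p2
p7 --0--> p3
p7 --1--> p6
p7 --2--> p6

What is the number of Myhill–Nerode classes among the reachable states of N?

Initial partition by acceptance: {p1,p5,p6} | {p2,p3,p4,p7}.
No further refinement is possible. Final partition (2 blocks): {p1,p5,p6} | {p2,p3,p4,p7}.

2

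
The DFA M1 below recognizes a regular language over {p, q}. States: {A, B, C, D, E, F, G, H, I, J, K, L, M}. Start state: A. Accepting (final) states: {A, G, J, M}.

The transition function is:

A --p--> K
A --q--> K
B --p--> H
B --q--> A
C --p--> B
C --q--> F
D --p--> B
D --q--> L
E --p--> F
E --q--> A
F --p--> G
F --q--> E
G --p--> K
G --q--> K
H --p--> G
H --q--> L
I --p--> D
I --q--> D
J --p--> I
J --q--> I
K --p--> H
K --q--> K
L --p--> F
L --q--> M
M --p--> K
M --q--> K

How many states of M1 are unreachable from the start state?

Starting at A and following transitions, the reachable set is {A, E, F, G, H, K, L, M}. That leaves B, C, D, I, J unreachable — 5 in total.

5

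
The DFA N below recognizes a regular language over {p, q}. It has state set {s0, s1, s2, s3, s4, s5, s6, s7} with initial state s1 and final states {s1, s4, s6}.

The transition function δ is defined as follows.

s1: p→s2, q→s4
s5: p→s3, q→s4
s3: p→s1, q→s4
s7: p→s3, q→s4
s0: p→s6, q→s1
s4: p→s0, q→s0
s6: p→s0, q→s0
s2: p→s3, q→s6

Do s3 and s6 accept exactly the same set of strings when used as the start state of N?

No

States {s5,s7} cannot be reached from the start state, so discard them.
Start with accepting vs non-accepting: {s1,s4,s6} | {s0,s2,s3}.
On input q, block {s1,s4,s6} splits into {s4,s6} and {s1}.
Split {s0,s2,s3} by δ(·,p) → {s0} and {s2} and {s3}.
Stable partition: {s4,s6} | {s0} | {s1} | {s2} | {s3} — 5 equivalence classes.
s3 and s6 end up in different blocks, so they are distinguishable. For instance, the string 'ε' is accepted from only s6.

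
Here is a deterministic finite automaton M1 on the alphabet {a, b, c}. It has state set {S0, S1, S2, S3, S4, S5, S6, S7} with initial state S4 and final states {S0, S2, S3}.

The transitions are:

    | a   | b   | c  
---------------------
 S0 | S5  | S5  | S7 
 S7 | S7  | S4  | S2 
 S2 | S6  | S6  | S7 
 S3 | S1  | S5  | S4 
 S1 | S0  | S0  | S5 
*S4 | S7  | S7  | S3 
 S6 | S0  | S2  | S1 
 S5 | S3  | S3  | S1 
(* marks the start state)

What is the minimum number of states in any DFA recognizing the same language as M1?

Initial partition by acceptance: {S0,S2,S3} | {S1,S4,S5,S6,S7}.
On input a, block {S1,S4,S5,S6,S7} splits into {S1,S5,S6} and {S4,S7}.
Stable partition: {S0,S2,S3} | {S1,S5,S6} | {S4,S7} — 3 equivalence classes.

3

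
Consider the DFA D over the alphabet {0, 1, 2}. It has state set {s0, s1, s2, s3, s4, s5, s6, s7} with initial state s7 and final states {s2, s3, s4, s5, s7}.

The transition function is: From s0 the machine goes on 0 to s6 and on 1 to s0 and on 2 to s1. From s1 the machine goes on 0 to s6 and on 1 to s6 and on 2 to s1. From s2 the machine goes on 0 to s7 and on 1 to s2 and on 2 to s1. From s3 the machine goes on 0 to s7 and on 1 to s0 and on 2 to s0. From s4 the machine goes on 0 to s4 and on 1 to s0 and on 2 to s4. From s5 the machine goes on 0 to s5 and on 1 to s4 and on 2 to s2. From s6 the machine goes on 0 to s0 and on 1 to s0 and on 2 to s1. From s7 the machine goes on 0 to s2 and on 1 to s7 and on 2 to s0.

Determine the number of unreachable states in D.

BFS from s7 reaches {s0, s1, s2, s6, s7}; the 3 state(s) s3, s4, s5 are never visited.

3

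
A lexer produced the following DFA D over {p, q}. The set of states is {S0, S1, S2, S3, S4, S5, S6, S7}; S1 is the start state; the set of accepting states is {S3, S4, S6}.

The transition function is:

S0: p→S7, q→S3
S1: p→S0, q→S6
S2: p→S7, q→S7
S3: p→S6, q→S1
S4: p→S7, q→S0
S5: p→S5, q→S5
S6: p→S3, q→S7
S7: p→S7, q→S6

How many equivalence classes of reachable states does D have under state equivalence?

2

States {S2,S4,S5} cannot be reached from the start state, so discard them.
Start with accepting vs non-accepting: {S3,S6} | {S0,S1,S7}.
The partition is now stable with 2 blocks: {S3,S6} | {S0,S1,S7}.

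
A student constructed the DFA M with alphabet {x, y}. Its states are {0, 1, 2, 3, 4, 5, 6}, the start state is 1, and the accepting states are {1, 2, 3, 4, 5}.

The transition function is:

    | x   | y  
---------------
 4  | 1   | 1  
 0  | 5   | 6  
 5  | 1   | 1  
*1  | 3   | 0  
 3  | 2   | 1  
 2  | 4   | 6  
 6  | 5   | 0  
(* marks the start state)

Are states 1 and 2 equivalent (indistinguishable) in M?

Yes

All states are reachable from the start state.
Initial partition by acceptance: {1,2,3,4,5} | {0,6}.
Split {1,2,3,4,5} by δ(·,y) → {3,4,5} and {1,2}.
The partition is now stable with 3 blocks: {3,4,5} | {0,6} | {1,2}.
1 and 2 lie in the same block of the stable partition, so they are equivalent — no string distinguishes them.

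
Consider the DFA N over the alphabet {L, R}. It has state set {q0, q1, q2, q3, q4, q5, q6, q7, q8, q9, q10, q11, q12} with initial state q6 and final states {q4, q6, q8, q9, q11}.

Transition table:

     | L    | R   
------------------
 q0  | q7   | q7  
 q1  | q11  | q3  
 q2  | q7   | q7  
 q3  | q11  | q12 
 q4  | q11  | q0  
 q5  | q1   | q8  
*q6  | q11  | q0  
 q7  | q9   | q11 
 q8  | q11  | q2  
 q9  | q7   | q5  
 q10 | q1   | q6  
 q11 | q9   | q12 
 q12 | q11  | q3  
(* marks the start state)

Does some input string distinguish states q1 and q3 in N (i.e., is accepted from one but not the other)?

First remove the unreachable states {q4,q10}; 11 states remain.
P0 = {q6,q8,q9,q11} | {q0,q1,q2,q3,q5,q7,q12}.
Refine {q6,q8,q9,q11} on symbol L: members go to different blocks, giving {q6,q8,q11} and {q9}.
On input L, block {q6,q8,q11} splits into {q6,q8} and {q11}.
Refine {q0,q1,q2,q3,q5,q7,q12} on symbol L: members go to different blocks, giving {q0,q2,q5} and {q1,q3,q12} and {q7}.
Refine {q0,q2,q5} on symbol L: members go to different blocks, giving {q0,q2} and {q5}.
The partition is now stable with 7 blocks: {q6,q8} | {q0,q2} | {q9} | {q11} | {q1,q3,q12} | {q7} | {q5}.
q1 and q3 lie in the same block of the stable partition, so they are equivalent — no string distinguishes them.

No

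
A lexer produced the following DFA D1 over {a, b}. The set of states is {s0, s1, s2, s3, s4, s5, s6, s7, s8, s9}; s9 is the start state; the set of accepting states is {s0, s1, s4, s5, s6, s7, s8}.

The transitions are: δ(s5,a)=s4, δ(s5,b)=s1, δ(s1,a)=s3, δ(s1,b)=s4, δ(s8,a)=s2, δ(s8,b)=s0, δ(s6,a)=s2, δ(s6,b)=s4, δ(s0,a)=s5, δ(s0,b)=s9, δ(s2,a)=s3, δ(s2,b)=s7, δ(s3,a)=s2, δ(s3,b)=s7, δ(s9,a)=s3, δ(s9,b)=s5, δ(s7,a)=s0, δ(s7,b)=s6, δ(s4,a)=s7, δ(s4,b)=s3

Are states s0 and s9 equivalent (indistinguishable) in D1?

Reachable states from the start: {s0,s1,s2,s3,s4,s5,s6,s7,s9}. Unreachable: {s8} — drop them.
P0 = {s0,s1,s4,s5,s6,s7} | {s2,s3,s9}.
Refine {s0,s1,s4,s5,s6,s7} on symbol a: members go to different blocks, giving {s0,s4,s5,s7} and {s1,s6}.
On input b, block {s0,s4,s5,s7} splits into {s0,s4} and {s5,s7}.
No further refinement is possible. Final partition (4 blocks): {s0,s4} | {s2,s3,s9} | {s1,s6} | {s5,s7}.
s0 and s9 end up in different blocks, so they are distinguishable. For instance, the string 'ε' is accepted from only s0.

No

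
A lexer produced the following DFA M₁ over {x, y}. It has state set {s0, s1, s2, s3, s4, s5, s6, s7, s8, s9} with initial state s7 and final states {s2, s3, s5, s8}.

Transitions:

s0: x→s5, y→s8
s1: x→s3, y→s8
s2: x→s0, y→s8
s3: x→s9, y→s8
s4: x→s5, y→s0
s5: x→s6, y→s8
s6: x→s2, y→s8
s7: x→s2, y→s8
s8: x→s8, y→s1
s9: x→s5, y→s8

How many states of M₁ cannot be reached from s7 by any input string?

Starting at s7 and following transitions, the reachable set is {s0, s1, s2, s3, s5, s6, s7, s8, s9}. That leaves s4 unreachable — 1 in total.

1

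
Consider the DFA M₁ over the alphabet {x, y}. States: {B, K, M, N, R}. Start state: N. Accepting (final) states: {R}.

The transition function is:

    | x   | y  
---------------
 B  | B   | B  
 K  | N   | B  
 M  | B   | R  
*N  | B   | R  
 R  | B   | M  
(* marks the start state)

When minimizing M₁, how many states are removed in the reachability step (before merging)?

1

No path from N leads to K; the other 4 states are all reachable.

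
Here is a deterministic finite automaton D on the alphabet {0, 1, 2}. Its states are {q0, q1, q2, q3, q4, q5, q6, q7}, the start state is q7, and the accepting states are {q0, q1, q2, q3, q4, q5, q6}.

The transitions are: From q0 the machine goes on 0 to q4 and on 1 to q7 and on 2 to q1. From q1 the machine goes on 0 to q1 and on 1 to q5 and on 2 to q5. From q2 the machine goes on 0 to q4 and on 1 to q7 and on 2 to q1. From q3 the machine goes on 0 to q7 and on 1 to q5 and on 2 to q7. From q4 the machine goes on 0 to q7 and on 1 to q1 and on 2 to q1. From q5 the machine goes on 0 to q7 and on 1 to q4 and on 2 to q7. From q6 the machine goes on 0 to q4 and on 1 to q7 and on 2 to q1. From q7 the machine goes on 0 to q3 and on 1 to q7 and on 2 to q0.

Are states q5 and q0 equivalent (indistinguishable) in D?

No

Reachable states from the start: {q0,q1,q3,q4,q5,q7}. Unreachable: {q2,q6} — drop them.
P0 = {q0,q1,q3,q4,q5} | {q7}.
On input 0, block {q0,q1,q3,q4,q5} splits into {q3,q4,q5} and {q0,q1}.
Refine {q3,q4,q5} on symbol 1: members go to different blocks, giving {q3,q5} and {q4}.
Split {q3,q5} by δ(·,1) → {q3} and {q5}.
Split {q0,q1} by δ(·,0) → {q0} and {q1}.
The partition is now stable with 6 blocks: {q3} | {q7} | {q0} | {q4} | {q5} | {q1}.
q5 and q0 end up in different blocks, so they are distinguishable. For instance, the string '0' is accepted from only q0.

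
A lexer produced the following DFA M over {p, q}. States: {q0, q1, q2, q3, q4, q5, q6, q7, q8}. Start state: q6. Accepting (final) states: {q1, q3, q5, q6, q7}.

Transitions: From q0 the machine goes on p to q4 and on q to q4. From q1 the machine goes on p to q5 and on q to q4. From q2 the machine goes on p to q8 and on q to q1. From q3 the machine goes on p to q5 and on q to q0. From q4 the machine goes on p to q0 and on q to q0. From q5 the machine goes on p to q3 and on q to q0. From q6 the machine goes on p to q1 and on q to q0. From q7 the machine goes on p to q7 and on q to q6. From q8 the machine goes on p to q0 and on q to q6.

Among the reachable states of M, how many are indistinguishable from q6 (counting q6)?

4

First remove the unreachable states {q2,q7,q8}; 6 states remain.
P0 = {q1,q3,q5,q6} | {q0,q4}.
Stable partition: {q1,q3,q5,q6} | {q0,q4} — 2 equivalence classes.
State q6 belongs to the block {q1,q3,q5,q6}, which has 4 states.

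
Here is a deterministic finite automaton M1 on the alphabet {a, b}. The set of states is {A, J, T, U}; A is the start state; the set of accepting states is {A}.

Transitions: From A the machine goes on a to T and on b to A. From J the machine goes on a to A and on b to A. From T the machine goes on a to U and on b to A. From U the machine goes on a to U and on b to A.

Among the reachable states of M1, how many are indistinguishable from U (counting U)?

2

Reachable states from the start: {A,T,U}. Unreachable: {J} — drop them.
Start with accepting vs non-accepting: {A} | {T,U}.
Stable partition: {A} | {T,U} — 2 equivalence classes.
The equivalence class containing U is {T,U}, of size 2.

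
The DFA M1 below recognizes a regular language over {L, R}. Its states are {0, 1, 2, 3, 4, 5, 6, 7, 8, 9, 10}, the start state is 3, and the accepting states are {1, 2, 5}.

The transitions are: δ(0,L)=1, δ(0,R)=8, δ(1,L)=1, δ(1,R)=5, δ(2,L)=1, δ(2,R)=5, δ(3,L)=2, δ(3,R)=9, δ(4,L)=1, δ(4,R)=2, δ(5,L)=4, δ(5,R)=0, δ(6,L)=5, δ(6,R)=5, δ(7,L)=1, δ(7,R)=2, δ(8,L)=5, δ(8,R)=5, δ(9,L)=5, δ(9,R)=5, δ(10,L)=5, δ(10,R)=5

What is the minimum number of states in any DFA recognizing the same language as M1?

5

Reachable states from the start: {0,1,2,3,4,5,8,9}. Unreachable: {6,7,10} — drop them.
P0 = {1,2,5} | {0,3,4,8,9}.
On input L, block {1,2,5} splits into {1,2} and {5}.
Split {0,3,4,8,9} by δ(·,L) → {0,3,4} and {8,9}.
Split {0,3,4} by δ(·,R) → {0,3} and {4}.
No further refinement is possible. Final partition (5 blocks): {1,2} | {0,3} | {5} | {8,9} | {4}.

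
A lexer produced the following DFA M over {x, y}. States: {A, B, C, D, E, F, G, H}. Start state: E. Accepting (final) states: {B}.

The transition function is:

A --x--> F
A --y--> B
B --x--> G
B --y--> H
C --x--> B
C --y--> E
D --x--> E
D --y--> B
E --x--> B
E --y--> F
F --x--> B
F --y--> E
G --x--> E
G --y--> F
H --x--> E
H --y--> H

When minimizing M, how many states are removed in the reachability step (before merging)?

Starting at E and following transitions, the reachable set is {B, E, F, G, H}. That leaves A, C, D unreachable — 3 in total.

3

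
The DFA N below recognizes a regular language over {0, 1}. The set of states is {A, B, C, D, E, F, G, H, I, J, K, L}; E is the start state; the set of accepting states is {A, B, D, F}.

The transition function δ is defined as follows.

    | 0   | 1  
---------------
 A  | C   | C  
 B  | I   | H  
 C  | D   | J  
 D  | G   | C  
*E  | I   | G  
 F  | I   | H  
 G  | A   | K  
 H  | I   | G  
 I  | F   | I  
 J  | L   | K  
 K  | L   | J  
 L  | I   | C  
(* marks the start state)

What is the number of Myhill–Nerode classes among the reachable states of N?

6

Reachable states from the start: {A,C,D,E,F,G,H,I,J,K,L}. Unreachable: {B} — drop them.
Start with accepting vs non-accepting: {A,D,F} | {C,E,G,H,I,J,K,L}.
Split {C,E,G,H,I,J,K,L} by δ(·,0) → {E,H,J,K,L} and {C,G,I}.
Split {A,D,F} by δ(·,1) → {A,D} and {F}.
Split {E,H,J,K,L} by δ(·,0) → {E,H,L} and {J,K}.
Split {C,G,I} by δ(·,0) → {C,G} and {I}.
No further refinement is possible. Final partition (6 blocks): {A,D} | {E,H,L} | {C,G} | {F} | {J,K} | {I}.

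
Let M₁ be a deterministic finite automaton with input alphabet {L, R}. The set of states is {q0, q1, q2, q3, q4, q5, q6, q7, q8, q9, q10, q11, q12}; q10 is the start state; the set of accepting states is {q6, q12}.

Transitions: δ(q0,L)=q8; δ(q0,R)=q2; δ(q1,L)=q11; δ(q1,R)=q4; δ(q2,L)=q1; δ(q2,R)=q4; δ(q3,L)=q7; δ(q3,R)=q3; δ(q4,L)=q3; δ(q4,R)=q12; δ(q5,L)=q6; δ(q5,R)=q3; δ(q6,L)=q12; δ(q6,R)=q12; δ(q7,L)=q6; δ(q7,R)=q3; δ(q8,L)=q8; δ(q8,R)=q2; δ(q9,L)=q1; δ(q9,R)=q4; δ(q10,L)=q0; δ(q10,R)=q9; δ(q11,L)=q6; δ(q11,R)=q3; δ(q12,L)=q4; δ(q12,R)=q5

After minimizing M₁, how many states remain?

P0 = {q6,q12} | {q0,q1,q2,q3,q4,q5,q7,q8,q9,q10,q11}.
On input L, block {q6,q12} splits into {q6} and {q12}.
Refine {q0,q1,q2,q3,q4,q5,q7,q8,q9,q10,q11} on symbol L: members go to different blocks, giving {q0,q1,q2,q3,q4,q8,q9,q10} and {q5,q7,q11}.
Refine {q0,q1,q2,q3,q4,q8,q9,q10} on symbol L: members go to different blocks, giving {q0,q2,q4,q8,q9,q10} and {q1,q3}.
Refine {q0,q2,q4,q8,q9,q10} on symbol L: members go to different blocks, giving {q0,q8,q10} and {q2,q4,q9}.
Refine {q1,q3} on symbol R: members go to different blocks, giving {q1} and {q3}.
On input L, block {q2,q4,q9} splits into {q2,q9} and {q4}.
No further refinement is possible. Final partition (8 blocks): {q6} | {q0,q8,q10} | {q12} | {q5,q7,q11} | {q1} | {q2,q9} | {q3} | {q4}.

8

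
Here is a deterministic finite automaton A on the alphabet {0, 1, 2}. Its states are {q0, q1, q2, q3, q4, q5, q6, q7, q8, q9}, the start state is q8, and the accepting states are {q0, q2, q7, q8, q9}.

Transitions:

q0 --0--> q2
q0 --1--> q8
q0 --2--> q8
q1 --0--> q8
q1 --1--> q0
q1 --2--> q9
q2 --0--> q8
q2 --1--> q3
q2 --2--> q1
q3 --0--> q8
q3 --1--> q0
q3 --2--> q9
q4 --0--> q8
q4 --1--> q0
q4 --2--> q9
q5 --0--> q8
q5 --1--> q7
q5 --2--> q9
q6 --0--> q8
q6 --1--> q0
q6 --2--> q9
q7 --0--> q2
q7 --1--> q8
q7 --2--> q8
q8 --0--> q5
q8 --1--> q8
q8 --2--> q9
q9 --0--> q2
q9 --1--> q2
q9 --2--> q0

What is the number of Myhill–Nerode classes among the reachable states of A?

Reachable states from the start: {q0,q1,q2,q3,q5,q7,q8,q9}. Unreachable: {q4,q6} — drop them.
P0 = {q0,q2,q7,q8,q9} | {q1,q3,q5}.
Split {q0,q2,q7,q8,q9} by δ(·,0) → {q0,q2,q7,q9} and {q8}.
On input 0, block {q0,q2,q7,q9} splits into {q0,q7,q9} and {q2}.
On input 1, block {q0,q7,q9} splits into {q0,q7} and {q9}.
The partition is now stable with 5 blocks: {q0,q7} | {q1,q3,q5} | {q8} | {q2} | {q9}.

5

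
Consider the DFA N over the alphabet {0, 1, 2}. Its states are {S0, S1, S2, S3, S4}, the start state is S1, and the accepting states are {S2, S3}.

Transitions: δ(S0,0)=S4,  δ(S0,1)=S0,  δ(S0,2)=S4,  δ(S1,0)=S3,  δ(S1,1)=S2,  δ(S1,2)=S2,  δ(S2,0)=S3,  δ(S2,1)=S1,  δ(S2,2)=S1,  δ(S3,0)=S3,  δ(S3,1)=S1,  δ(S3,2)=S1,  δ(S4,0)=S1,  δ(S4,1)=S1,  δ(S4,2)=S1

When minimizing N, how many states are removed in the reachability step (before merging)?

Starting at S1 and following transitions, the reachable set is {S1, S2, S3}. That leaves S0, S4 unreachable — 2 in total.

2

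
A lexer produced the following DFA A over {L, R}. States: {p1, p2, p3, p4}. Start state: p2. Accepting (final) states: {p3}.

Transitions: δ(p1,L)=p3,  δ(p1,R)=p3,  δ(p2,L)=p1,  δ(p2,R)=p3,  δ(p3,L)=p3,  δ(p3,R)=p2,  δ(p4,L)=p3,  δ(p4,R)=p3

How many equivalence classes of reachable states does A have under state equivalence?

First remove the unreachable states {p4}; 3 states remain.
Initial partition by acceptance: {p3} | {p1,p2}.
Refine {p1,p2} on symbol L: members go to different blocks, giving {p1} and {p2}.
Stable partition: {p3} | {p1} | {p2} — 3 equivalence classes.

3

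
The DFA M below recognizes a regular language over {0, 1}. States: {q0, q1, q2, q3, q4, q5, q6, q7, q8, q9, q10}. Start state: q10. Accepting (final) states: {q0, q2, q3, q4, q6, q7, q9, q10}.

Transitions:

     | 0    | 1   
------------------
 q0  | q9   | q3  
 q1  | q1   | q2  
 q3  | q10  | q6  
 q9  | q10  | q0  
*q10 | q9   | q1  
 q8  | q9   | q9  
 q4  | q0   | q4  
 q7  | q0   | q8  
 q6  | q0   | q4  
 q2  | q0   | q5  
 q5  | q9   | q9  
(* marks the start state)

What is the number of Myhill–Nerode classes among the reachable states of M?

First remove the unreachable states {q7,q8}; 9 states remain.
P0 = {q0,q2,q3,q4,q6,q9,q10} | {q1,q5}.
Refine {q0,q2,q3,q4,q6,q9,q10} on symbol 1: members go to different blocks, giving {q0,q3,q4,q6,q9} and {q2,q10}.
Split {q0,q3,q4,q6,q9} by δ(·,0) → {q0,q4,q6} and {q3,q9}.
Split {q0,q4,q6} by δ(·,0) → {q4,q6} and {q0}.
Split {q1,q5} by δ(·,0) → {q1} and {q5}.
Split {q2,q10} by δ(·,0) → {q2} and {q10}.
Refine {q3,q9} on symbol 1: members go to different blocks, giving {q3} and {q9}.
Stable partition: {q4,q6} | {q1} | {q2} | {q3} | {q0} | {q5} | {q10} | {q9} — 8 equivalence classes.

8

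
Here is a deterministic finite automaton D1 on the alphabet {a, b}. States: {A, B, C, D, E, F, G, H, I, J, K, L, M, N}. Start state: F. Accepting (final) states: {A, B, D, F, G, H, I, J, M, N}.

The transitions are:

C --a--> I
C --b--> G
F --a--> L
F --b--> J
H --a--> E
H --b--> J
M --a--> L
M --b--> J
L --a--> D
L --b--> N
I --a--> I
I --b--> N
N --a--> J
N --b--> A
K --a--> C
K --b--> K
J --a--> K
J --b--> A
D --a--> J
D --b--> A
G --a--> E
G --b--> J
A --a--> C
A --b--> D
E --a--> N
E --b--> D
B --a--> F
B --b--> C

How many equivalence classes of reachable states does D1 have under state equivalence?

8

States {B,H,M} cannot be reached from the start state, so discard them.
Initial partition by acceptance: {A,D,F,G,I,J,N} | {C,E,K,L}.
On input a, block {A,D,F,G,I,J,N} splits into {A,F,G,J} and {D,I,N}.
On input b, block {A,F,G,J} splits into {F,G,J} and {A}.
Split {F,G,J} by δ(·,b) → {F,G} and {J}.
Refine {C,E,K,L} on symbol a: members go to different blocks, giving {C,E,L} and {K}.
Split {C,E,L} by δ(·,b) → {E,L} and {C}.
Refine {D,I,N} on symbol a: members go to different blocks, giving {D,N} and {I}.
Stable partition: {F,G} | {E,L} | {D,N} | {A} | {J} | {K} | {C} | {I} — 8 equivalence classes.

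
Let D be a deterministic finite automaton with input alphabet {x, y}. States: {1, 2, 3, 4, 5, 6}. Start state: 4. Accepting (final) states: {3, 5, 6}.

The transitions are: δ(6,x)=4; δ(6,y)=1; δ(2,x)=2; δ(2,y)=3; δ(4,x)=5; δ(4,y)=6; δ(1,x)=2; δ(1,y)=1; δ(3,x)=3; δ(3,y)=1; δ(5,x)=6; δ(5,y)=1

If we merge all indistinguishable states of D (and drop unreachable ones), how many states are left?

All states are reachable from the start state.
Start with accepting vs non-accepting: {3,5,6} | {1,2,4}.
Refine {3,5,6} on symbol x: members go to different blocks, giving {3,5} and {6}.
On input x, block {3,5} splits into {3} and {5}.
Split {1,2,4} by δ(·,x) → {1,2} and {4}.
On input y, block {1,2} splits into {1} and {2}.
No further refinement is possible. Final partition (6 blocks): {3} | {1} | {6} | {5} | {4} | {2}.

6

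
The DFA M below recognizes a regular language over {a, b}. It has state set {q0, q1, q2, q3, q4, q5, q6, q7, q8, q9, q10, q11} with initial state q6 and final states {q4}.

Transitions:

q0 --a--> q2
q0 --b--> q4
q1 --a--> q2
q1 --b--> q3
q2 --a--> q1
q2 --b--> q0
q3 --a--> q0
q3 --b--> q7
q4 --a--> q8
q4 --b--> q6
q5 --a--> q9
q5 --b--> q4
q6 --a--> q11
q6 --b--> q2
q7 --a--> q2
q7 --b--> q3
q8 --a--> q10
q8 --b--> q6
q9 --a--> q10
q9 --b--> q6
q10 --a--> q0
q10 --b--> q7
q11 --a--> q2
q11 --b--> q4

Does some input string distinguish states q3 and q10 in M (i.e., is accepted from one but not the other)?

First remove the unreachable states {q5,q9}; 10 states remain.
P0 = {q4} | {q0,q1,q2,q3,q6,q7,q8,q10,q11}.
Refine {q0,q1,q2,q3,q6,q7,q8,q10,q11} on symbol b: members go to different blocks, giving {q1,q2,q3,q6,q7,q8,q10} and {q0,q11}.
Split {q1,q2,q3,q6,q7,q8,q10} by δ(·,a) → {q1,q2,q7,q8} and {q3,q6,q10}.
On input a, block {q1,q2,q7,q8} splits into {q1,q2,q7} and {q8}.
Split {q1,q2,q7} by δ(·,b) → {q1,q7} and {q2}.
On input b, block {q3,q6,q10} splits into {q3,q10} and {q6}.
No further refinement is possible. Final partition (7 blocks): {q4} | {q1,q7} | {q0,q11} | {q3,q10} | {q8} | {q2} | {q6}.
q3 and q10 lie in the same block of the stable partition, so they are equivalent — no string distinguishes them.

No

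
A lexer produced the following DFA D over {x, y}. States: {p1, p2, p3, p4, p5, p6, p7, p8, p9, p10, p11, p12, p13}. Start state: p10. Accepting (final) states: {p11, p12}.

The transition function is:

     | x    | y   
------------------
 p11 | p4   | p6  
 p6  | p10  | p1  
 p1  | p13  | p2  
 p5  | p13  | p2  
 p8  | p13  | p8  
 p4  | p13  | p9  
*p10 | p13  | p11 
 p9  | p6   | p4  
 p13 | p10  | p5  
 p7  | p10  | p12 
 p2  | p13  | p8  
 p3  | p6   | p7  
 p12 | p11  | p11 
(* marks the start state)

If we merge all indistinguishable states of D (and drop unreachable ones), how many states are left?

Reachable states from the start: {p1,p2,p4,p5,p6,p8,p9,p10,p11,p13}. Unreachable: {p3,p7,p12} — drop them.
Initial partition by acceptance: {p11} | {p1,p2,p4,p5,p6,p8,p9,p10,p13}.
Refine {p1,p2,p4,p5,p6,p8,p9,p10,p13} on symbol y: members go to different blocks, giving {p1,p2,p4,p5,p6,p8,p9,p13} and {p10}.
Split {p1,p2,p4,p5,p6,p8,p9,p13} by δ(·,x) → {p1,p2,p4,p5,p8,p9} and {p6,p13}.
Stable partition: {p11} | {p1,p2,p4,p5,p8,p9} | {p10} | {p6,p13} — 4 equivalence classes.

4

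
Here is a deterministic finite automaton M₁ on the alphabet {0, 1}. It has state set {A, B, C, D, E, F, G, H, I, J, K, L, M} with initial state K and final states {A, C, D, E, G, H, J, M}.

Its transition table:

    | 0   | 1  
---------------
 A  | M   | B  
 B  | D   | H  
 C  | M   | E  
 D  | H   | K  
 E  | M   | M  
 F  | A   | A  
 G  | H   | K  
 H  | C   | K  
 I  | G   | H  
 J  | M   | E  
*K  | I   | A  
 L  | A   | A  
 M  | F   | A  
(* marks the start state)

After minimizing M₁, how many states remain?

9

States {J,L} cannot be reached from the start state, so discard them.
P0 = {A,C,D,E,G,H,M} | {B,F,I,K}.
Refine {A,C,D,E,G,H,M} on symbol 0: members go to different blocks, giving {A,C,D,E,G,H} and {M}.
Refine {A,C,D,E,G,H} on symbol 0: members go to different blocks, giving {A,C,E} and {D,G,H}.
Refine {A,C,E} on symbol 1: members go to different blocks, giving {A} and {C} and {E}.
Refine {B,F,I,K} on symbol 0: members go to different blocks, giving {B,I} and {F} and {K}.
Split {D,G,H} by δ(·,0) → {D,G} and {H}.
No further refinement is possible. Final partition (9 blocks): {A} | {B,I} | {M} | {D,G} | {C} | {E} | {F} | {K} | {H}.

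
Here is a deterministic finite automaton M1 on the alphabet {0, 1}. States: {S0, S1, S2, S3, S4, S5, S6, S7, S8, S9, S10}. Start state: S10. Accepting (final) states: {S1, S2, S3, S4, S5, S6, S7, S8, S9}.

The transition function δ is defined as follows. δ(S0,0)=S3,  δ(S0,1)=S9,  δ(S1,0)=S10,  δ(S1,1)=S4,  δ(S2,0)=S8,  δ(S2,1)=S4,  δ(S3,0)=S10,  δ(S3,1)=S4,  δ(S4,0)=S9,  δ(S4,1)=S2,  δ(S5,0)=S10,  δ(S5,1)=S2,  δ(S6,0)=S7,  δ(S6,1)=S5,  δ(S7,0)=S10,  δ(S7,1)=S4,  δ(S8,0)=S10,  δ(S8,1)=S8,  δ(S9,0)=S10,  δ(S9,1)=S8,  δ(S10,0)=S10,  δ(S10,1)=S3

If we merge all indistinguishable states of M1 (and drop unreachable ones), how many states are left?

4

States {S0,S1,S5,S6,S7} cannot be reached from the start state, so discard them.
Initial partition by acceptance: {S2,S3,S4,S8,S9} | {S10}.
Split {S2,S3,S4,S8,S9} by δ(·,0) → {S3,S8,S9} and {S2,S4}.
On input 1, block {S3,S8,S9} splits into {S8,S9} and {S3}.
Stable partition: {S8,S9} | {S10} | {S2,S4} | {S3} — 4 equivalence classes.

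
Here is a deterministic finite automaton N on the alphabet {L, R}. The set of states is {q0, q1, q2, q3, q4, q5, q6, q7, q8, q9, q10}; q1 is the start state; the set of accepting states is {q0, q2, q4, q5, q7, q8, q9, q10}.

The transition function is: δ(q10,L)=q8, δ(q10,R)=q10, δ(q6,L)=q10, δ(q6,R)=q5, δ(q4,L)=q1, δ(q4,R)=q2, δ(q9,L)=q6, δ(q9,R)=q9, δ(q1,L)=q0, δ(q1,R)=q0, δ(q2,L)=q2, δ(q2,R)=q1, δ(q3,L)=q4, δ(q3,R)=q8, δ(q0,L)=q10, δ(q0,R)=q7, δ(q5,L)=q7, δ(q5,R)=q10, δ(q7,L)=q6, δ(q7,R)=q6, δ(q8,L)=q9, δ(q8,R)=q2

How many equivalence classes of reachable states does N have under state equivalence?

9

First remove the unreachable states {q3,q4}; 9 states remain.
P0 = {q0,q2,q5,q7,q8,q9,q10} | {q1,q6}.
Split {q0,q2,q5,q7,q8,q9,q10} by δ(·,L) → {q0,q2,q5,q8,q10} and {q7,q9}.
On input L, block {q0,q2,q5,q8,q10} splits into {q0,q2,q10} and {q5,q8}.
Refine {q0,q2,q10} on symbol L: members go to different blocks, giving {q0,q2} and {q10}.
Refine {q0,q2} on symbol L: members go to different blocks, giving {q0} and {q2}.
Refine {q1,q6} on symbol L: members go to different blocks, giving {q1} and {q6}.
On input R, block {q7,q9} splits into {q7} and {q9}.
On input L, block {q5,q8} splits into {q5} and {q8}.
Stable partition: {q0} | {q1} | {q7} | {q5} | {q10} | {q2} | {q6} | {q9} | {q8} — 9 equivalence classes.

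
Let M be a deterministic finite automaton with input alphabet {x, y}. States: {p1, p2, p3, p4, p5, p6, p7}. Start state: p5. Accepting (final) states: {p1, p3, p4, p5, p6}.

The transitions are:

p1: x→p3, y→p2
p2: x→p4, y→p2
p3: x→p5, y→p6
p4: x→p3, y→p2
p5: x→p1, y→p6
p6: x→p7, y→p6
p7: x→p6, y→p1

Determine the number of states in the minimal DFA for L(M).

6

All states are reachable from the start state.
Start with accepting vs non-accepting: {p1,p3,p4,p5,p6} | {p2,p7}.
Refine {p1,p3,p4,p5,p6} on symbol x: members go to different blocks, giving {p1,p3,p4,p5} and {p6}.
On input y, block {p1,p3,p4,p5} splits into {p1,p4} and {p3,p5}.
On input x, block {p2,p7} splits into {p2} and {p7}.
On input x, block {p3,p5} splits into {p3} and {p5}.
The partition is now stable with 6 blocks: {p1,p4} | {p2} | {p6} | {p3} | {p7} | {p5}.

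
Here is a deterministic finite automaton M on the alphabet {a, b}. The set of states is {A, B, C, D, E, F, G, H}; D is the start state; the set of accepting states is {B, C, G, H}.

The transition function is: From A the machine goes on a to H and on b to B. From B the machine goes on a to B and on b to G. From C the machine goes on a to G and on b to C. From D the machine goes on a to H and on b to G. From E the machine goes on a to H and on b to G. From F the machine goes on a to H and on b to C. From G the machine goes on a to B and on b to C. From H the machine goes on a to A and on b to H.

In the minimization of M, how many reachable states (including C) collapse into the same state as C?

3

Reachable states from the start: {A,B,C,D,G,H}. Unreachable: {E,F} — drop them.
P0 = {B,C,G,H} | {A,D}.
On input a, block {B,C,G,H} splits into {B,C,G} and {H}.
No further refinement is possible. Final partition (3 blocks): {B,C,G} | {A,D} | {H}.
State C belongs to the block {B,C,G}, which has 3 states.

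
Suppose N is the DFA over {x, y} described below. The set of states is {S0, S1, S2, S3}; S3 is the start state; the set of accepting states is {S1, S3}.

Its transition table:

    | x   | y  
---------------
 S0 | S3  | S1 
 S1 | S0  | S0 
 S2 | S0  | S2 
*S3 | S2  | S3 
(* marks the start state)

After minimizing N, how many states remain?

4

Every state is reachable, so we keep all 4.
Initial partition by acceptance: {S1,S3} | {S0,S2}.
Refine {S1,S3} on symbol y: members go to different blocks, giving {S1} and {S3}.
Split {S0,S2} by δ(·,x) → {S0} and {S2}.
The partition is now stable with 4 blocks: {S1} | {S0} | {S3} | {S2}.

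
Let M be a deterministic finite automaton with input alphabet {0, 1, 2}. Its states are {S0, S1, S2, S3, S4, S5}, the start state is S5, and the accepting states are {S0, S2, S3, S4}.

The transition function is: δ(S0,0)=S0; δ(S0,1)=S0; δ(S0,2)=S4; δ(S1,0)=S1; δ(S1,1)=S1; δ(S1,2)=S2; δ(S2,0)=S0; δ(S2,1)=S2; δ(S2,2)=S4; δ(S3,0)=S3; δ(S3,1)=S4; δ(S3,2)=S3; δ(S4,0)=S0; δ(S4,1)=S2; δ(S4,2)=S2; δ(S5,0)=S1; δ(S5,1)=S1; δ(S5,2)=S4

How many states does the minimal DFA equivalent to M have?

2

First remove the unreachable states {S3}; 5 states remain.
Start with accepting vs non-accepting: {S0,S2,S4} | {S1,S5}.
Stable partition: {S0,S2,S4} | {S1,S5} — 2 equivalence classes.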